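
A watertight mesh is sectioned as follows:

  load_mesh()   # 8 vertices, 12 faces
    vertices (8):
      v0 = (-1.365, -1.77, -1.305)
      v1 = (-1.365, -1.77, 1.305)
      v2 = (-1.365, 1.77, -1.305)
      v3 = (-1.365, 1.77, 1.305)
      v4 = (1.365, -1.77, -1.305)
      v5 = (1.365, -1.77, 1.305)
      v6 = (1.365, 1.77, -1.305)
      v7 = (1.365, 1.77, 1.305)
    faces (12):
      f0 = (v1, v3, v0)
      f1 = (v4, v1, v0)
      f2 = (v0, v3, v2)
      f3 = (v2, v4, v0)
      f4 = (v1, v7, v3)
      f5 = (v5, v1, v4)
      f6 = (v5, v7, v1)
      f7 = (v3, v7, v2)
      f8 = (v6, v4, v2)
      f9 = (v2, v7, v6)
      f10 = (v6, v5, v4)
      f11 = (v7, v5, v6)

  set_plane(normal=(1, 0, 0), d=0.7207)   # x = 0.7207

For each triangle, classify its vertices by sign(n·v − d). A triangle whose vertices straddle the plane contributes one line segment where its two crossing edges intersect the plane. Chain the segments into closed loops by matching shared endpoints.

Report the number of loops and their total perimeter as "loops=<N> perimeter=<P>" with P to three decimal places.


Straddling triangles (8 of 12):
  (v4,v1,v0) [+--] → (0.7207, -1.77, -0.689021)–(0.7207, -1.77, -1.305)  len=0.6160
  (v2,v4,v0) [-+-] → (0.7207, -0.934534, -1.305)–(0.7207, -1.77, -1.305)  len=0.8355
  (v1,v7,v3) [-+-] → (0.7207, 0.934534, 1.305)–(0.7207, 1.77, 1.305)  len=0.8355
  (v5,v1,v4) [+-+] → (0.7207, -1.77, 1.305)–(0.7207, -1.77, -0.689021)  len=1.9940
  (v5,v7,v1) [++-] → (0.7207, 0.934534, 1.305)–(0.7207, -1.77, 1.305)  len=2.7045
  (v3,v7,v2) [-+-] → (0.7207, 1.77, 1.305)–(0.7207, 1.77, 0.689021)  len=0.6160
  (v6,v4,v2) [++-] → (0.7207, -0.934534, -1.305)–(0.7207, 1.77, -1.305)  len=2.7045
  (v2,v7,v6) [-++] → (0.7207, 1.77, 0.689021)–(0.7207, 1.77, -1.305)  len=1.9940

Chained into 1 loop(s):
  loop 1: 8 segments, perimeter = 12.3000
Total perimeter = 12.300

loops=1 perimeter=12.300


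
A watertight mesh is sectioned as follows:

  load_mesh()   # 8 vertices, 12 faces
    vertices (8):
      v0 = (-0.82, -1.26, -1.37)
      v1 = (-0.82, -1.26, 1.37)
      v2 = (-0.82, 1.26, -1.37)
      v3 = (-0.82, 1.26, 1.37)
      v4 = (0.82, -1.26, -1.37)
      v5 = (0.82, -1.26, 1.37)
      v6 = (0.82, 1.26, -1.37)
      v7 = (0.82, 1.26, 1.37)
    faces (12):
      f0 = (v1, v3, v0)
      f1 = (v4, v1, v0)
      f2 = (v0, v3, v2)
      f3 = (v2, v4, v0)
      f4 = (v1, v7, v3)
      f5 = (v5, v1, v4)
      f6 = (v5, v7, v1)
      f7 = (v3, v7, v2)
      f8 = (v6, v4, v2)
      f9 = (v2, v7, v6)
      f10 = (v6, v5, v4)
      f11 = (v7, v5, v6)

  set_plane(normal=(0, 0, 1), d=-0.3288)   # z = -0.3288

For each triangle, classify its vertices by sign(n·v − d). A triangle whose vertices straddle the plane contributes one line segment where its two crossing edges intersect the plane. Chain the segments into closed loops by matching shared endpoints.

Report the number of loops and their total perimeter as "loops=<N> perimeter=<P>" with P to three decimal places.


loops=1 perimeter=8.320

Straddling triangles (8 of 12):
  (v1,v3,v0) [++-] → (-0.82, -0.3024, -0.3288)–(-0.82, -1.26, -0.3288)  len=0.9576
  (v4,v1,v0) [-+-] → (0.1968, -1.26, -0.3288)–(-0.82, -1.26, -0.3288)  len=1.0168
  (v0,v3,v2) [-+-] → (-0.82, -0.3024, -0.3288)–(-0.82, 1.26, -0.3288)  len=1.5624
  (v5,v1,v4) [++-] → (0.1968, -1.26, -0.3288)–(0.82, -1.26, -0.3288)  len=0.6232
  (v3,v7,v2) [++-] → (-0.1968, 1.26, -0.3288)–(-0.82, 1.26, -0.3288)  len=0.6232
  (v2,v7,v6) [-+-] → (-0.1968, 1.26, -0.3288)–(0.82, 1.26, -0.3288)  len=1.0168
  (v6,v5,v4) [-+-] → (0.82, 0.3024, -0.3288)–(0.82, -1.26, -0.3288)  len=1.5624
  (v7,v5,v6) [++-] → (0.82, 0.3024, -0.3288)–(0.82, 1.26, -0.3288)  len=0.9576

Chained into 1 loop(s):
  loop 1: 8 segments, perimeter = 8.3200
Total perimeter = 8.320


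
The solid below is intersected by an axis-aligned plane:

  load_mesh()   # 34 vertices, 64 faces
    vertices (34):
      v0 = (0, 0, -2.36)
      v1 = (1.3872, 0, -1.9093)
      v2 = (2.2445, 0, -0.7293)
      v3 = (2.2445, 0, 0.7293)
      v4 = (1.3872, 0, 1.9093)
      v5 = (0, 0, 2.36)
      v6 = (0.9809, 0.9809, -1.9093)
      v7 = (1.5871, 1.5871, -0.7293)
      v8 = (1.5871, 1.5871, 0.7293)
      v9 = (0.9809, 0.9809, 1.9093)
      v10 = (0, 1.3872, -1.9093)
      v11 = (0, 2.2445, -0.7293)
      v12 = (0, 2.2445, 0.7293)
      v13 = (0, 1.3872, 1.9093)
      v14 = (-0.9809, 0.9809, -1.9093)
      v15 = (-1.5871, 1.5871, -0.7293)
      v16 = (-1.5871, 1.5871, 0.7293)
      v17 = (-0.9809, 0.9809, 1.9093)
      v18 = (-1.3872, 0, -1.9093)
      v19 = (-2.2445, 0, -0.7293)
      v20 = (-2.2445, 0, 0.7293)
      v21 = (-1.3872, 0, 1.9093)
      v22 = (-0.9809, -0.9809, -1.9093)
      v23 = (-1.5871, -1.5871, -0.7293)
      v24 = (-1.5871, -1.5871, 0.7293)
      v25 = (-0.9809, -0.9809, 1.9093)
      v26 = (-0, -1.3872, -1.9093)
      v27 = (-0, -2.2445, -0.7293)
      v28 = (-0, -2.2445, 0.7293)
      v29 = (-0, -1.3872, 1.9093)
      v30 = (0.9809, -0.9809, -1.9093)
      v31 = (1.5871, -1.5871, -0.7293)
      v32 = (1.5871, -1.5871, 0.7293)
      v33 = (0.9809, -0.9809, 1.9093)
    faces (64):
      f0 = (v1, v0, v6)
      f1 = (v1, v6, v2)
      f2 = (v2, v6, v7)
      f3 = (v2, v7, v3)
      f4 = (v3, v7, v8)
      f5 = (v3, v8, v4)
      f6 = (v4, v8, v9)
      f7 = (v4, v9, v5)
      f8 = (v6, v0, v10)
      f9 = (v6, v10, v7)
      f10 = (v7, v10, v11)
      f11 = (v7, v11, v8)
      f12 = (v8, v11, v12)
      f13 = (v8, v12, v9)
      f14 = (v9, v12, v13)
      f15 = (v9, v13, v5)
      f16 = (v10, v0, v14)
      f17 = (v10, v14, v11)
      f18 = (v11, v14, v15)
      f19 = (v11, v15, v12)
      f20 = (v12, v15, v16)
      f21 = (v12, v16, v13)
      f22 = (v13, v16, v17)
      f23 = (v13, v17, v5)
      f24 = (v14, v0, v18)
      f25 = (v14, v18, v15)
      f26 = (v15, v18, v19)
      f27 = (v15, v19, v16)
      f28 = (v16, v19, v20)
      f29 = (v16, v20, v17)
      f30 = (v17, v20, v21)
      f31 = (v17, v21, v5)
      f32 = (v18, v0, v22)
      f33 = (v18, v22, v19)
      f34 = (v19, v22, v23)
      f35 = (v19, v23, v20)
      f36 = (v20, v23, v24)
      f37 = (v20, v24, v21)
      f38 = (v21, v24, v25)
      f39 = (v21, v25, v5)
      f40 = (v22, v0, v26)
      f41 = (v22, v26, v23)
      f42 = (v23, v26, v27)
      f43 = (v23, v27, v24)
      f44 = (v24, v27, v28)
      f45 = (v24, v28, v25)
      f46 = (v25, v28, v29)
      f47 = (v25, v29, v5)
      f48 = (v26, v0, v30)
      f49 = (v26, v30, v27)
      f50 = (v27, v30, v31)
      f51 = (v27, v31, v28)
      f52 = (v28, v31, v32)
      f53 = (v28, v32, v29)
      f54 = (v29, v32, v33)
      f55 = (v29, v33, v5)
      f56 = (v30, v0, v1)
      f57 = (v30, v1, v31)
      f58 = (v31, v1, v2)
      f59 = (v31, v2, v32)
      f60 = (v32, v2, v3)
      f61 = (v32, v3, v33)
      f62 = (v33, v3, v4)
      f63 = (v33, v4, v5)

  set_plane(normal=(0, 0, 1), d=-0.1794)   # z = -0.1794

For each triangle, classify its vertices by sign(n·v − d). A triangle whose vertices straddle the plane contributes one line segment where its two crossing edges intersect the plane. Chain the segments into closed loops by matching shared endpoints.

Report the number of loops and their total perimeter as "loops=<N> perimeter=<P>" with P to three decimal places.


loops=1 perimeter=13.743

Straddling triangles (16 of 64):
  (v2,v7,v3) [--+] → (1.83494, 0.988755, -0.1794)–(2.2445, 0, -0.1794)  len=1.0702
  (v3,v7,v8) [+-+] → (1.83494, 0.988755, -0.1794)–(1.5871, 1.5871, -0.1794)  len=0.6476
  (v7,v11,v8) [--+] → (0.598345, 1.99666, -0.1794)–(1.5871, 1.5871, -0.1794)  len=1.0702
  (v8,v11,v12) [+-+] → (0.598345, 1.99666, -0.1794)–(0, 2.2445, -0.1794)  len=0.6476
  (v11,v15,v12) [--+] → (-0.988755, 1.83494, -0.1794)–(0, 2.2445, -0.1794)  len=1.0702
  (v12,v15,v16) [+-+] → (-0.988755, 1.83494, -0.1794)–(-1.5871, 1.5871, -0.1794)  len=0.6476
  (v15,v19,v16) [--+] → (-1.99666, 0.598345, -0.1794)–(-1.5871, 1.5871, -0.1794)  len=1.0702
  (v16,v19,v20) [+-+] → (-1.99666, 0.598345, -0.1794)–(-2.2445, 0, -0.1794)  len=0.6476
  (v19,v23,v20) [--+] → (-1.83494, -0.988755, -0.1794)–(-2.2445, 0, -0.1794)  len=1.0702
  (v20,v23,v24) [+-+] → (-1.83494, -0.988755, -0.1794)–(-1.5871, -1.5871, -0.1794)  len=0.6476
  (v23,v27,v24) [--+] → (-0.598345, -1.99666, -0.1794)–(-1.5871, -1.5871, -0.1794)  len=1.0702
  (v24,v27,v28) [+-+] → (-0.598345, -1.99666, -0.1794)–(0, -2.2445, -0.1794)  len=0.6476
  (v27,v31,v28) [--+] → (0.988755, -1.83494, -0.1794)–(0, -2.2445, -0.1794)  len=1.0702
  (v28,v31,v32) [+-+] → (0.988755, -1.83494, -0.1794)–(1.5871, -1.5871, -0.1794)  len=0.6476
  (v31,v2,v32) [--+] → (1.99666, -0.598345, -0.1794)–(1.5871, -1.5871, -0.1794)  len=1.0702
  (v32,v2,v3) [+-+] → (1.99666, -0.598345, -0.1794)–(2.2445, 0, -0.1794)  len=0.6476

Chained into 1 loop(s):
  loop 1: 16 segments, perimeter = 13.7429
Total perimeter = 13.743


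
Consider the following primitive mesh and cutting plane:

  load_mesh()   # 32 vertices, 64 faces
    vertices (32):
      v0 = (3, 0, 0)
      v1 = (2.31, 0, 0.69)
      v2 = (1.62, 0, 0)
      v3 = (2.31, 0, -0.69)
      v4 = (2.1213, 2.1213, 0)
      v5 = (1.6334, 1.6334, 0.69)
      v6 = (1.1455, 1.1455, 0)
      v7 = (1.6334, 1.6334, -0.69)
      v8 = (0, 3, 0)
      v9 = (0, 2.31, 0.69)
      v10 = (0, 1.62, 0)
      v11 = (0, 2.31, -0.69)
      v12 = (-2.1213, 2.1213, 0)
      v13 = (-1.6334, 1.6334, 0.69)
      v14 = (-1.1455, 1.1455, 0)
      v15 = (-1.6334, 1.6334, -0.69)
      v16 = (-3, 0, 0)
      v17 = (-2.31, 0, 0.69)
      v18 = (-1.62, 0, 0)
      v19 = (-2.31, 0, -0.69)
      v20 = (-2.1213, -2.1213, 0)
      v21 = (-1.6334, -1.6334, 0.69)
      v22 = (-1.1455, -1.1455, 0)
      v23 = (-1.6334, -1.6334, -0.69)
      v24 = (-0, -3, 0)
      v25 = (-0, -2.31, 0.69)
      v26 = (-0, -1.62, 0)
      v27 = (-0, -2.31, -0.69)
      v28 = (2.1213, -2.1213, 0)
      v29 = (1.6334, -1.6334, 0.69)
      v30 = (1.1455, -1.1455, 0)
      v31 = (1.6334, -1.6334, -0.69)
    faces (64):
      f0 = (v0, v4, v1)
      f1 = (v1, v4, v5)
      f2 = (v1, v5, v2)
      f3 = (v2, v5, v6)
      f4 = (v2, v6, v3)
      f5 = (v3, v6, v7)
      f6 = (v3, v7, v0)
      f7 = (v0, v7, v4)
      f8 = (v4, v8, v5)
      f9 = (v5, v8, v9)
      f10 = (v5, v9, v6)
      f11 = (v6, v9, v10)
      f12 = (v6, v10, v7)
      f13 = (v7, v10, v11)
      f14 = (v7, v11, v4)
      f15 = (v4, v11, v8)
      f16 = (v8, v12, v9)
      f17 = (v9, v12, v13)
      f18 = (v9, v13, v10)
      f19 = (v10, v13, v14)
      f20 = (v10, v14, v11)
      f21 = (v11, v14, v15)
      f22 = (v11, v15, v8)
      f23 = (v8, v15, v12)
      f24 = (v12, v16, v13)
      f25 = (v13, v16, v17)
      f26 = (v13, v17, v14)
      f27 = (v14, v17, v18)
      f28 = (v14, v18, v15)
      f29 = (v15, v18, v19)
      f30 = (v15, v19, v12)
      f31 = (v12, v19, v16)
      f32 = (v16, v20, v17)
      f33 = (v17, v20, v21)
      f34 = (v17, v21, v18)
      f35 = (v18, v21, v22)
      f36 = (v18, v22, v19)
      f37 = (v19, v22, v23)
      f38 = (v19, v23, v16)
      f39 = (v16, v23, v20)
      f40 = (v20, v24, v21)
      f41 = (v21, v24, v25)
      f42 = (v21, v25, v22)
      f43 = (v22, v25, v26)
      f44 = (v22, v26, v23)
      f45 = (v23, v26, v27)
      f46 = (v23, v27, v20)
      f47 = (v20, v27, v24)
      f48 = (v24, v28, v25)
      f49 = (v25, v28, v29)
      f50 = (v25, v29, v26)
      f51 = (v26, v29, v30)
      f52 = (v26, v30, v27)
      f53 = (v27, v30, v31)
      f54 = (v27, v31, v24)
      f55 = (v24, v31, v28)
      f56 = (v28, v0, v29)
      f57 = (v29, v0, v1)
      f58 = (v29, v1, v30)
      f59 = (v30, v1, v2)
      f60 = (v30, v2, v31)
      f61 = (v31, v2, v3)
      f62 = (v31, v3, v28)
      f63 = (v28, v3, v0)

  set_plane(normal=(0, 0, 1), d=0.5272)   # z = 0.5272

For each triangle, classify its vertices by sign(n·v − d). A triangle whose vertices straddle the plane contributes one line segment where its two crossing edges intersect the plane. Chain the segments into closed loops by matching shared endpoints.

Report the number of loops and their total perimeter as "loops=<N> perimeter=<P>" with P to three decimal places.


Straddling triangles (32 of 64):
  (v0,v4,v1) [--+] → (2.26548, 0.500504, 0.5272)–(2.4728, 0, 0.5272)  len=0.5417
  (v1,v4,v5) [+-+] → (2.26548, 0.500504, 0.5272)–(1.74852, 1.74852, 0.5272)  len=1.3508
  (v1,v5,v2) [++-] → (1.63024, 1.24801, 0.5272)–(2.1472, 0, 0.5272)  len=1.3508
  (v2,v5,v6) [-+-] → (1.63024, 1.24801, 0.5272)–(1.51828, 1.51828, 0.5272)  len=0.2925
  (v4,v8,v5) [--+] → (1.24801, 1.95584, 0.5272)–(1.74852, 1.74852, 0.5272)  len=0.5417
  (v5,v8,v9) [+-+] → (1.24801, 1.95584, 0.5272)–(0, 2.4728, 0.5272)  len=1.3508
  (v5,v9,v6) [++-] → (0.270272, 2.03525, 0.5272)–(1.51828, 1.51828, 0.5272)  len=1.3508
  (v6,v9,v10) [-+-] → (0.270272, 2.03525, 0.5272)–(0, 2.1472, 0.5272)  len=0.2925
  (v8,v12,v9) [--+] → (-0.500504, 2.26548, 0.5272)–(0, 2.4728, 0.5272)  len=0.5417
  (v9,v12,v13) [+-+] → (-0.500504, 2.26548, 0.5272)–(-1.74852, 1.74852, 0.5272)  len=1.3508
  (v9,v13,v10) [++-] → (-1.24801, 1.63024, 0.5272)–(0, 2.1472, 0.5272)  len=1.3508
  (v10,v13,v14) [-+-] → (-1.24801, 1.63024, 0.5272)–(-1.51828, 1.51828, 0.5272)  len=0.2925
  (v12,v16,v13) [--+] → (-1.95584, 1.24801, 0.5272)–(-1.74852, 1.74852, 0.5272)  len=0.5417
  (v13,v16,v17) [+-+] → (-1.95584, 1.24801, 0.5272)–(-2.4728, 0, 0.5272)  len=1.3508
  (v13,v17,v14) [++-] → (-2.03525, 0.270272, 0.5272)–(-1.51828, 1.51828, 0.5272)  len=1.3508
  (v14,v17,v18) [-+-] → (-2.03525, 0.270272, 0.5272)–(-2.1472, 0, 0.5272)  len=0.2925
  (v16,v20,v17) [--+] → (-2.26548, -0.500504, 0.5272)–(-2.4728, 0, 0.5272)  len=0.5417
  (v17,v20,v21) [+-+] → (-2.26548, -0.500504, 0.5272)–(-1.74852, -1.74852, 0.5272)  len=1.3508
  (v17,v21,v18) [++-] → (-1.63024, -1.24801, 0.5272)–(-2.1472, 0, 0.5272)  len=1.3508
  (v18,v21,v22) [-+-] → (-1.63024, -1.24801, 0.5272)–(-1.51828, -1.51828, 0.5272)  len=0.2925
  (v20,v24,v21) [--+] → (-1.24801, -1.95584, 0.5272)–(-1.74852, -1.74852, 0.5272)  len=0.5417
  (v21,v24,v25) [+-+] → (-1.24801, -1.95584, 0.5272)–(0, -2.4728, 0.5272)  len=1.3508
  (v21,v25,v22) [++-] → (-0.270272, -2.03525, 0.5272)–(-1.51828, -1.51828, 0.5272)  len=1.3508
  (v22,v25,v26) [-+-] → (-0.270272, -2.03525, 0.5272)–(0, -2.1472, 0.5272)  len=0.2925
  (v24,v28,v25) [--+] → (0.500504, -2.26548, 0.5272)–(0, -2.4728, 0.5272)  len=0.5417
  (v25,v28,v29) [+-+] → (0.500504, -2.26548, 0.5272)–(1.74852, -1.74852, 0.5272)  len=1.3508
  (v25,v29,v26) [++-] → (1.24801, -1.63024, 0.5272)–(0, -2.1472, 0.5272)  len=1.3508
  (v26,v29,v30) [-+-] → (1.24801, -1.63024, 0.5272)–(1.51828, -1.51828, 0.5272)  len=0.2925
  (v28,v0,v29) [--+] → (1.95584, -1.24801, 0.5272)–(1.74852, -1.74852, 0.5272)  len=0.5417
  (v29,v0,v1) [+-+] → (1.95584, -1.24801, 0.5272)–(2.4728, 0, 0.5272)  len=1.3508
  (v29,v1,v30) [++-] → (2.03525, -0.270272, 0.5272)–(1.51828, -1.51828, 0.5272)  len=1.3508
  (v30,v1,v2) [-+-] → (2.03525, -0.270272, 0.5272)–(2.1472, 0, 0.5272)  len=0.2925

Chained into 2 loop(s):
  loop 1: 16 segments, perimeter = 15.1407
  loop 2: 16 segments, perimeter = 13.1471
Total perimeter = 28.288

loops=2 perimeter=28.288


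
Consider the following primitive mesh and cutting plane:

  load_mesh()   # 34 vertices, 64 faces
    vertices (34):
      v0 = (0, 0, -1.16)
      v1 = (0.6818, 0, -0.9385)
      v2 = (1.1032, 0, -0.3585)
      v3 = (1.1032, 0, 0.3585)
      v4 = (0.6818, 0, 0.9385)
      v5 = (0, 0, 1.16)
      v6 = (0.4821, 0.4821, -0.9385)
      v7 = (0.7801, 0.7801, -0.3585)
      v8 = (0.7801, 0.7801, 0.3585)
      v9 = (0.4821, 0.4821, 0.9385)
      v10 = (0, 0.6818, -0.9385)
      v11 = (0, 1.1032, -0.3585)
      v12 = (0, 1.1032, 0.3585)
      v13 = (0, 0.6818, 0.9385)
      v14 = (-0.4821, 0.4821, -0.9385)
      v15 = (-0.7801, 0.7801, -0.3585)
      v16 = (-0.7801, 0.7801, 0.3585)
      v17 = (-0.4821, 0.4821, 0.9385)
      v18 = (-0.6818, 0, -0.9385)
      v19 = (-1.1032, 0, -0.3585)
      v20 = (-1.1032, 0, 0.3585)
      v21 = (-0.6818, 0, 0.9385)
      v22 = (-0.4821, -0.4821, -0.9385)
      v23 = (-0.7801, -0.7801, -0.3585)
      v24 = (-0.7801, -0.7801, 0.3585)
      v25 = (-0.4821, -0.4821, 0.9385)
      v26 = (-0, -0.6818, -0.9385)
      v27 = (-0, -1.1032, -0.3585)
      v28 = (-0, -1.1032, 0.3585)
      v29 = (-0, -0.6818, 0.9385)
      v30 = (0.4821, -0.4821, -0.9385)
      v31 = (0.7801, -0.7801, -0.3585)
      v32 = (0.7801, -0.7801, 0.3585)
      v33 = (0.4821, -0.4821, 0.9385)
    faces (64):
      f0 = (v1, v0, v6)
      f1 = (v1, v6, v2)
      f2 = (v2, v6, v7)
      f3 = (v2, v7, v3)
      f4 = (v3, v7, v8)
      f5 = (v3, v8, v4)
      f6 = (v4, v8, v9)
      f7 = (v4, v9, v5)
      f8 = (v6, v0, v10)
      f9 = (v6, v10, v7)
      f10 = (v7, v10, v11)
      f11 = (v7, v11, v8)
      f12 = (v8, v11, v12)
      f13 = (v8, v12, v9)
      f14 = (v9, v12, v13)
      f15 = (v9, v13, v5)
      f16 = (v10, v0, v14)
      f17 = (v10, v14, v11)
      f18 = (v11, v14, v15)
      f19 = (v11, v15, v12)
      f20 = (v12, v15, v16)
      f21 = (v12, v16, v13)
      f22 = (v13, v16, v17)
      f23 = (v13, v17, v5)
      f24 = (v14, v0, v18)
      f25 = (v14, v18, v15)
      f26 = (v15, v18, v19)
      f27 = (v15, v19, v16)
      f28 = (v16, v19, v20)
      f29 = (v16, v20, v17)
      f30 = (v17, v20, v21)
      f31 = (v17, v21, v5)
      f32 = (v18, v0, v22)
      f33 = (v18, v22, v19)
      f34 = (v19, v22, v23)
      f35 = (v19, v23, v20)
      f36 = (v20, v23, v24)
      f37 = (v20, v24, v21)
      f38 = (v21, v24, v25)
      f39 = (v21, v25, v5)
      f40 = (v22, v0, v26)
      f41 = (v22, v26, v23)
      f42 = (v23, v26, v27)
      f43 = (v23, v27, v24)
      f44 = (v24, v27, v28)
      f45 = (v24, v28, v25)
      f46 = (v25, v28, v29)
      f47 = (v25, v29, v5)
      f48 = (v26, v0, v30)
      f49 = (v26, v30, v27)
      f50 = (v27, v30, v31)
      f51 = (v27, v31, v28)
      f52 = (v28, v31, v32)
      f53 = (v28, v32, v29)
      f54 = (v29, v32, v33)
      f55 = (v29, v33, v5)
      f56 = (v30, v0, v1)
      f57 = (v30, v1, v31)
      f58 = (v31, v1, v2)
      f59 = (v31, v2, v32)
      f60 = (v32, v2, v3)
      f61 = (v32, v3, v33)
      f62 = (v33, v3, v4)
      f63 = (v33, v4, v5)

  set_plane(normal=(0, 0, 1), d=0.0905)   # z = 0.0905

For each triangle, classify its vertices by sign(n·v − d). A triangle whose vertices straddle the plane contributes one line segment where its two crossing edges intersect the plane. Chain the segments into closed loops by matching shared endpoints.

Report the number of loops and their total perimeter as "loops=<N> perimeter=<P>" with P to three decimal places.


loops=1 perimeter=6.755

Straddling triangles (16 of 64):
  (v2,v7,v3) [--+] → (0.982432, 0.291585, 0.0905)–(1.1032, 0, 0.0905)  len=0.3156
  (v3,v7,v8) [+-+] → (0.982432, 0.291585, 0.0905)–(0.7801, 0.7801, 0.0905)  len=0.5288
  (v7,v11,v8) [--+] → (0.488515, 0.900868, 0.0905)–(0.7801, 0.7801, 0.0905)  len=0.3156
  (v8,v11,v12) [+-+] → (0.488515, 0.900868, 0.0905)–(0, 1.1032, 0.0905)  len=0.5288
  (v11,v15,v12) [--+] → (-0.291585, 0.982432, 0.0905)–(0, 1.1032, 0.0905)  len=0.3156
  (v12,v15,v16) [+-+] → (-0.291585, 0.982432, 0.0905)–(-0.7801, 0.7801, 0.0905)  len=0.5288
  (v15,v19,v16) [--+] → (-0.900868, 0.488515, 0.0905)–(-0.7801, 0.7801, 0.0905)  len=0.3156
  (v16,v19,v20) [+-+] → (-0.900868, 0.488515, 0.0905)–(-1.1032, 0, 0.0905)  len=0.5288
  (v19,v23,v20) [--+] → (-0.982432, -0.291585, 0.0905)–(-1.1032, 0, 0.0905)  len=0.3156
  (v20,v23,v24) [+-+] → (-0.982432, -0.291585, 0.0905)–(-0.7801, -0.7801, 0.0905)  len=0.5288
  (v23,v27,v24) [--+] → (-0.488515, -0.900868, 0.0905)–(-0.7801, -0.7801, 0.0905)  len=0.3156
  (v24,v27,v28) [+-+] → (-0.488515, -0.900868, 0.0905)–(0, -1.1032, 0.0905)  len=0.5288
  (v27,v31,v28) [--+] → (0.291585, -0.982432, 0.0905)–(0, -1.1032, 0.0905)  len=0.3156
  (v28,v31,v32) [+-+] → (0.291585, -0.982432, 0.0905)–(0.7801, -0.7801, 0.0905)  len=0.5288
  (v31,v2,v32) [--+] → (0.900868, -0.488515, 0.0905)–(0.7801, -0.7801, 0.0905)  len=0.3156
  (v32,v2,v3) [+-+] → (0.900868, -0.488515, 0.0905)–(1.1032, 0, 0.0905)  len=0.5288

Chained into 1 loop(s):
  loop 1: 16 segments, perimeter = 6.7549
Total perimeter = 6.755


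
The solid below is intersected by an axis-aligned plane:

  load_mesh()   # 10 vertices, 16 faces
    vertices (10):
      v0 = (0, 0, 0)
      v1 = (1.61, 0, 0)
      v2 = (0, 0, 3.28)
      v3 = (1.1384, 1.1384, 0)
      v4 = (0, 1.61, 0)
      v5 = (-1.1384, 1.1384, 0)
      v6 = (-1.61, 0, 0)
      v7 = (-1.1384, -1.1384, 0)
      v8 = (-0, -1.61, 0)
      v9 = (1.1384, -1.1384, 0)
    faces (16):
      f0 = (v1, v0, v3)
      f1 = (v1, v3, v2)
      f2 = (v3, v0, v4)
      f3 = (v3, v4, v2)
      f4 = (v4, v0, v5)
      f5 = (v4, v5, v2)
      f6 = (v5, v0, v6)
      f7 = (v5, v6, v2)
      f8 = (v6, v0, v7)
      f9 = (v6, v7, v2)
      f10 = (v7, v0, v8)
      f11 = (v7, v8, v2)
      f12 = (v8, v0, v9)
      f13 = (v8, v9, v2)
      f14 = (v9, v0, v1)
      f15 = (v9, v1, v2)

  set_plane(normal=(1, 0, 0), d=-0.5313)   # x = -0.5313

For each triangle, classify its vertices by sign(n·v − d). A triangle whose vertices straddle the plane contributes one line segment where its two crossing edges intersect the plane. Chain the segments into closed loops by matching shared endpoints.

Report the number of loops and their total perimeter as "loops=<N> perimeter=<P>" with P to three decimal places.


Straddling triangles (8 of 16):
  (v4,v0,v5) [++-] → (-0.5313, 0.5313, 0)–(-0.5313, 1.3899, 0)  len=0.8586
  (v4,v5,v2) [+-+] → (-0.5313, 1.3899, 0)–(-0.5313, 0.5313, 1.7492)  len=1.9486
  (v5,v0,v6) [-+-] → (-0.5313, 0.5313, 0)–(-0.5313, 0, 0)  len=0.5313
  (v5,v6,v2) [--+] → (-0.5313, 0, 2.1976)–(-0.5313, 0.5313, 1.7492)  len=0.6952
  (v6,v0,v7) [-+-] → (-0.5313, 0, 0)–(-0.5313, -0.5313, 0)  len=0.5313
  (v6,v7,v2) [--+] → (-0.5313, -0.5313, 1.7492)–(-0.5313, 0, 2.1976)  len=0.6952
  (v7,v0,v8) [-++] → (-0.5313, -0.5313, 0)–(-0.5313, -1.3899, 0)  len=0.8586
  (v7,v8,v2) [-++] → (-0.5313, -1.3899, 0)–(-0.5313, -0.5313, 1.7492)  len=1.9486

Chained into 1 loop(s):
  loop 1: 8 segments, perimeter = 8.0674
Total perimeter = 8.067

loops=1 perimeter=8.067


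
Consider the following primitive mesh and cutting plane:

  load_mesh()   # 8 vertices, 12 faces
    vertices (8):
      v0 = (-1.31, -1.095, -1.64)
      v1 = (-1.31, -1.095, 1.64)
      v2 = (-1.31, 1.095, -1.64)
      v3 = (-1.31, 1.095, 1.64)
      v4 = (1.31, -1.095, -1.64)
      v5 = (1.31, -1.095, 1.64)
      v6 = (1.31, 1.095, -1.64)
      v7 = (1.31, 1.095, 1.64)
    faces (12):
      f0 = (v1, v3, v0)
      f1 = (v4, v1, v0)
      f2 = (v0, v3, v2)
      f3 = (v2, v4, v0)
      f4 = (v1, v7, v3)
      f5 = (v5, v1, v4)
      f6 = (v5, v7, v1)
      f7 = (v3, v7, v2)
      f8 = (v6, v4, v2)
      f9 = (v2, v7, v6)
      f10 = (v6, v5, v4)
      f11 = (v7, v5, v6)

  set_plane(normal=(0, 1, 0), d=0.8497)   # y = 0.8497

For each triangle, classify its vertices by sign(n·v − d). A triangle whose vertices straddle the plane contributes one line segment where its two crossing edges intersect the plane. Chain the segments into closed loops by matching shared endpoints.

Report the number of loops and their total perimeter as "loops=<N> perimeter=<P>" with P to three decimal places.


loops=1 perimeter=11.800

Straddling triangles (8 of 12):
  (v1,v3,v0) [-+-] → (-1.31, 0.8497, 1.64)–(-1.31, 0.8497, 1.27261)  len=0.3674
  (v0,v3,v2) [-++] → (-1.31, 0.8497, 1.27261)–(-1.31, 0.8497, -1.64)  len=2.9126
  (v2,v4,v0) [+--] → (-1.01654, 0.8497, -1.64)–(-1.31, 0.8497, -1.64)  len=0.2935
  (v1,v7,v3) [-++] → (1.01654, 0.8497, 1.64)–(-1.31, 0.8497, 1.64)  len=2.3265
  (v5,v7,v1) [-+-] → (1.31, 0.8497, 1.64)–(1.01654, 0.8497, 1.64)  len=0.2935
  (v6,v4,v2) [+-+] → (1.31, 0.8497, -1.64)–(-1.01654, 0.8497, -1.64)  len=2.3265
  (v6,v5,v4) [+--] → (1.31, 0.8497, -1.27261)–(1.31, 0.8497, -1.64)  len=0.3674
  (v7,v5,v6) [+-+] → (1.31, 0.8497, 1.64)–(1.31, 0.8497, -1.27261)  len=2.9126

Chained into 1 loop(s):
  loop 1: 8 segments, perimeter = 11.8000
Total perimeter = 11.800


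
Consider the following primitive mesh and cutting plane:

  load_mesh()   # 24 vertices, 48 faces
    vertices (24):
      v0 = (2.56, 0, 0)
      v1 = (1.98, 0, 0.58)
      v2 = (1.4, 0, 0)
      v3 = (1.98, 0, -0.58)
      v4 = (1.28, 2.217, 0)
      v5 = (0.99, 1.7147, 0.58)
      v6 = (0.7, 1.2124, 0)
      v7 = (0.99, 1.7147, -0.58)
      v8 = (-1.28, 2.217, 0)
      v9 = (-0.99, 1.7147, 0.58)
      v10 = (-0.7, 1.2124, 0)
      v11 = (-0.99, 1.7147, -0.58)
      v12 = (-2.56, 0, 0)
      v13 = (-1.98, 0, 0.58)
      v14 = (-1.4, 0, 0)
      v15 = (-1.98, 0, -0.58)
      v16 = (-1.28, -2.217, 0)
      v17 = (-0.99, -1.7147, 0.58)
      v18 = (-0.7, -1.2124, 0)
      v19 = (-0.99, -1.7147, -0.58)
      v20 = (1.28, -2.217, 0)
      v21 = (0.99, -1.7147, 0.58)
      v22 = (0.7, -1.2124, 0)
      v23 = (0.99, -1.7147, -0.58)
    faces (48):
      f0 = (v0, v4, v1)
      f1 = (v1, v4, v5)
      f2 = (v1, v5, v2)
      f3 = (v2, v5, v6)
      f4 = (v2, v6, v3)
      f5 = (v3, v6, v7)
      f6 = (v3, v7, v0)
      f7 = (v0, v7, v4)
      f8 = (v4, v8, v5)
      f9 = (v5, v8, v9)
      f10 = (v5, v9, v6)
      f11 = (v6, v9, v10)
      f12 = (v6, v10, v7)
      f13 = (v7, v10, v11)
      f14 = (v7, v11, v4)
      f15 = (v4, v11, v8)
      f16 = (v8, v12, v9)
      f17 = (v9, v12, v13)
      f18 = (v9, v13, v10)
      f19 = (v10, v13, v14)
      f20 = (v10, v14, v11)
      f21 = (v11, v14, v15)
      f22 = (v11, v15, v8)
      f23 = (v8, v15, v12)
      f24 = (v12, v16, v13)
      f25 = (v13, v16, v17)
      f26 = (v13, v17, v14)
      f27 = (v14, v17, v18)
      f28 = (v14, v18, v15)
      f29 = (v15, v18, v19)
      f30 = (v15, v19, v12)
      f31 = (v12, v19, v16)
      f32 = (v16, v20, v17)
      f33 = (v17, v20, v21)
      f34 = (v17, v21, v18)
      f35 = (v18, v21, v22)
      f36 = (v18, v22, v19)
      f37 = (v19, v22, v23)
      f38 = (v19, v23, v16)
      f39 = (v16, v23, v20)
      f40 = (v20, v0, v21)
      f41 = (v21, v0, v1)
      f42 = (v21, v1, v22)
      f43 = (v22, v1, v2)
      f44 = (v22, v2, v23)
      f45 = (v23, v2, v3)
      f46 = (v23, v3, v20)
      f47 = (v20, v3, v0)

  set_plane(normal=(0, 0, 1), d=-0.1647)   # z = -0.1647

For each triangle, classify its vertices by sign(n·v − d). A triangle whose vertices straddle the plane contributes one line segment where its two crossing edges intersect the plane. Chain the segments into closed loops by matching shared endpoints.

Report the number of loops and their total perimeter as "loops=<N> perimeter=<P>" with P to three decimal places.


loops=2 perimeter=23.760

Straddling triangles (24 of 48):
  (v2,v6,v3) [++-] → (1.06348, 0.86812, -0.1647)–(1.5647, 0, -0.1647)  len=1.0024
  (v3,v6,v7) [-+-] → (1.06348, 0.86812, -0.1647)–(0.78235, 1.35504, -0.1647)  len=0.5622
  (v3,v7,v0) [--+] → (2.11417, 0.486916, -0.1647)–(2.3953, 0, -0.1647)  len=0.5622
  (v0,v7,v4) [+-+] → (2.11417, 0.486916, -0.1647)–(1.19765, 2.07436, -0.1647)  len=1.8330
  (v6,v10,v7) [++-] → (-0.220098, 1.35504, -0.1647)–(0.78235, 1.35504, -0.1647)  len=1.0024
  (v7,v10,v11) [-+-] → (-0.220098, 1.35504, -0.1647)–(-0.78235, 1.35504, -0.1647)  len=0.5623
  (v7,v11,v4) [--+] → (0.635398, 2.07436, -0.1647)–(1.19765, 2.07436, -0.1647)  len=0.5623
  (v4,v11,v8) [+-+] → (0.635398, 2.07436, -0.1647)–(-1.19765, 2.07436, -0.1647)  len=1.8330
  (v10,v14,v11) [++-] → (-1.28357, 0.486916, -0.1647)–(-0.78235, 1.35504, -0.1647)  len=1.0024
  (v11,v14,v15) [-+-] → (-1.28357, 0.486916, -0.1647)–(-1.5647, 0, -0.1647)  len=0.5622
  (v11,v15,v8) [--+] → (-1.47878, 1.58745, -0.1647)–(-1.19765, 2.07436, -0.1647)  len=0.5622
  (v8,v15,v12) [+-+] → (-1.47878, 1.58745, -0.1647)–(-2.3953, 0, -0.1647)  len=1.8330
  (v14,v18,v15) [++-] → (-1.06348, -0.86812, -0.1647)–(-1.5647, 0, -0.1647)  len=1.0024
  (v15,v18,v19) [-+-] → (-1.06348, -0.86812, -0.1647)–(-0.78235, -1.35504, -0.1647)  len=0.5622
  (v15,v19,v12) [--+] → (-2.11417, -0.486916, -0.1647)–(-2.3953, 0, -0.1647)  len=0.5622
  (v12,v19,v16) [+-+] → (-2.11417, -0.486916, -0.1647)–(-1.19765, -2.07436, -0.1647)  len=1.8330
  (v18,v22,v19) [++-] → (0.220098, -1.35504, -0.1647)–(-0.78235, -1.35504, -0.1647)  len=1.0024
  (v19,v22,v23) [-+-] → (0.220098, -1.35504, -0.1647)–(0.78235, -1.35504, -0.1647)  len=0.5623
  (v19,v23,v16) [--+] → (-0.635398, -2.07436, -0.1647)–(-1.19765, -2.07436, -0.1647)  len=0.5623
  (v16,v23,v20) [+-+] → (-0.635398, -2.07436, -0.1647)–(1.19765, -2.07436, -0.1647)  len=1.8330
  (v22,v2,v23) [++-] → (1.28357, -0.486916, -0.1647)–(0.78235, -1.35504, -0.1647)  len=1.0024
  (v23,v2,v3) [-+-] → (1.28357, -0.486916, -0.1647)–(1.5647, 0, -0.1647)  len=0.5622
  (v23,v3,v20) [--+] → (1.47878, -1.58745, -0.1647)–(1.19765, -2.07436, -0.1647)  len=0.5622
  (v20,v3,v0) [+-+] → (1.47878, -1.58745, -0.1647)–(2.3953, 0, -0.1647)  len=1.8330

Chained into 2 loop(s):
  loop 1: 12 segments, perimeter = 9.3881
  loop 2: 12 segments, perimeter = 14.3717
Total perimeter = 23.760


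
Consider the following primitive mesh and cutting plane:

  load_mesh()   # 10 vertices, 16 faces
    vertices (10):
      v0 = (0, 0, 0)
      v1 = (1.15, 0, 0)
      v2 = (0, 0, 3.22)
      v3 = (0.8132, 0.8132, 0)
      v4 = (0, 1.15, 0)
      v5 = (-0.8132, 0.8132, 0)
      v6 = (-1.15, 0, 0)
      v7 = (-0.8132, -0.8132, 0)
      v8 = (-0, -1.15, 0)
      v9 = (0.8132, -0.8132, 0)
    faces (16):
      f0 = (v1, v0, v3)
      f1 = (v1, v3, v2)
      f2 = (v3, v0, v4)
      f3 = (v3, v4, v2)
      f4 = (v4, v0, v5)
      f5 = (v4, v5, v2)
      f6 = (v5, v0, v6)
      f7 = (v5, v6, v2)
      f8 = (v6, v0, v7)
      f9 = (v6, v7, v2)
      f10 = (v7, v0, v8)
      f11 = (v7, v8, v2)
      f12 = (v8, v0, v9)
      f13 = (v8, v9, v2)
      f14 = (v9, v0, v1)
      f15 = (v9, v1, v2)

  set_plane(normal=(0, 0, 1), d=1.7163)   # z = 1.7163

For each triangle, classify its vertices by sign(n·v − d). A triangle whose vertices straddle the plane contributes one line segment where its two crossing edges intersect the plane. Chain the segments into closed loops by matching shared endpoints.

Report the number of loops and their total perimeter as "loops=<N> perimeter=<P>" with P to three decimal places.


Straddling triangles (8 of 16):
  (v1,v3,v2) [--+] → (0.379754, 0.379754, 1.7163)–(0.537036, 0, 1.7163)  len=0.4110
  (v3,v4,v2) [--+] → (0, 0.537036, 1.7163)–(0.379754, 0.379754, 1.7163)  len=0.4110
  (v4,v5,v2) [--+] → (-0.379754, 0.379754, 1.7163)–(0, 0.537036, 1.7163)  len=0.4110
  (v5,v6,v2) [--+] → (-0.537036, 0, 1.7163)–(-0.379754, 0.379754, 1.7163)  len=0.4110
  (v6,v7,v2) [--+] → (-0.379754, -0.379754, 1.7163)–(-0.537036, 0, 1.7163)  len=0.4110
  (v7,v8,v2) [--+] → (0, -0.537036, 1.7163)–(-0.379754, -0.379754, 1.7163)  len=0.4110
  (v8,v9,v2) [--+] → (0.379754, -0.379754, 1.7163)–(0, -0.537036, 1.7163)  len=0.4110
  (v9,v1,v2) [--+] → (0.537036, 0, 1.7163)–(0.379754, -0.379754, 1.7163)  len=0.4110

Chained into 1 loop(s):
  loop 1: 8 segments, perimeter = 3.2883
Total perimeter = 3.288

loops=1 perimeter=3.288


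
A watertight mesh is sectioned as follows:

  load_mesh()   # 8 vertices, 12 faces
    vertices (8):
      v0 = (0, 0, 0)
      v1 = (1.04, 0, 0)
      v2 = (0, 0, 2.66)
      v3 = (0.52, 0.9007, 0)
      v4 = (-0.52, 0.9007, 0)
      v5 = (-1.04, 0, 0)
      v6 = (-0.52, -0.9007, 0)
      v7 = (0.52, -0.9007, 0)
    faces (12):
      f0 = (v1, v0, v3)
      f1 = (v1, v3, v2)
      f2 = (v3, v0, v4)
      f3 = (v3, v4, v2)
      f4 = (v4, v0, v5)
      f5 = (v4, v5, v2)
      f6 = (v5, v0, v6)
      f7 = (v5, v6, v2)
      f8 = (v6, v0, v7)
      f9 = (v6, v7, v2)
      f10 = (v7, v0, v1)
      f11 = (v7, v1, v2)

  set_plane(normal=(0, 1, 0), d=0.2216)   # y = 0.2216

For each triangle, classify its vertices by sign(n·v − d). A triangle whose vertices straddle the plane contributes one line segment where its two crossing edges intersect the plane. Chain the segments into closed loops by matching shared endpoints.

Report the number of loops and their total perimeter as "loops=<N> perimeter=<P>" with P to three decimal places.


loops=1 perimeter=6.387

Straddling triangles (6 of 12):
  (v1,v0,v3) [--+] → (0.127936, 0.2216, 0)–(0.912064, 0.2216, 0)  len=0.7841
  (v1,v3,v2) [-+-] → (0.912064, 0.2216, 0)–(0.127936, 0.2216, 2.00556)  len=2.1534
  (v3,v0,v4) [+-+] → (0.127936, 0.2216, 0)–(-0.127936, 0.2216, 0)  len=0.2559
  (v3,v4,v2) [++-] → (-0.127936, 0.2216, 2.00556)–(0.127936, 0.2216, 2.00556)  len=0.2559
  (v4,v0,v5) [+--] → (-0.127936, 0.2216, 0)–(-0.912064, 0.2216, 0)  len=0.7841
  (v4,v5,v2) [+--] → (-0.912064, 0.2216, 0)–(-0.127936, 0.2216, 2.00556)  len=2.1534

Chained into 1 loop(s):
  loop 1: 6 segments, perimeter = 6.3868
Total perimeter = 6.387


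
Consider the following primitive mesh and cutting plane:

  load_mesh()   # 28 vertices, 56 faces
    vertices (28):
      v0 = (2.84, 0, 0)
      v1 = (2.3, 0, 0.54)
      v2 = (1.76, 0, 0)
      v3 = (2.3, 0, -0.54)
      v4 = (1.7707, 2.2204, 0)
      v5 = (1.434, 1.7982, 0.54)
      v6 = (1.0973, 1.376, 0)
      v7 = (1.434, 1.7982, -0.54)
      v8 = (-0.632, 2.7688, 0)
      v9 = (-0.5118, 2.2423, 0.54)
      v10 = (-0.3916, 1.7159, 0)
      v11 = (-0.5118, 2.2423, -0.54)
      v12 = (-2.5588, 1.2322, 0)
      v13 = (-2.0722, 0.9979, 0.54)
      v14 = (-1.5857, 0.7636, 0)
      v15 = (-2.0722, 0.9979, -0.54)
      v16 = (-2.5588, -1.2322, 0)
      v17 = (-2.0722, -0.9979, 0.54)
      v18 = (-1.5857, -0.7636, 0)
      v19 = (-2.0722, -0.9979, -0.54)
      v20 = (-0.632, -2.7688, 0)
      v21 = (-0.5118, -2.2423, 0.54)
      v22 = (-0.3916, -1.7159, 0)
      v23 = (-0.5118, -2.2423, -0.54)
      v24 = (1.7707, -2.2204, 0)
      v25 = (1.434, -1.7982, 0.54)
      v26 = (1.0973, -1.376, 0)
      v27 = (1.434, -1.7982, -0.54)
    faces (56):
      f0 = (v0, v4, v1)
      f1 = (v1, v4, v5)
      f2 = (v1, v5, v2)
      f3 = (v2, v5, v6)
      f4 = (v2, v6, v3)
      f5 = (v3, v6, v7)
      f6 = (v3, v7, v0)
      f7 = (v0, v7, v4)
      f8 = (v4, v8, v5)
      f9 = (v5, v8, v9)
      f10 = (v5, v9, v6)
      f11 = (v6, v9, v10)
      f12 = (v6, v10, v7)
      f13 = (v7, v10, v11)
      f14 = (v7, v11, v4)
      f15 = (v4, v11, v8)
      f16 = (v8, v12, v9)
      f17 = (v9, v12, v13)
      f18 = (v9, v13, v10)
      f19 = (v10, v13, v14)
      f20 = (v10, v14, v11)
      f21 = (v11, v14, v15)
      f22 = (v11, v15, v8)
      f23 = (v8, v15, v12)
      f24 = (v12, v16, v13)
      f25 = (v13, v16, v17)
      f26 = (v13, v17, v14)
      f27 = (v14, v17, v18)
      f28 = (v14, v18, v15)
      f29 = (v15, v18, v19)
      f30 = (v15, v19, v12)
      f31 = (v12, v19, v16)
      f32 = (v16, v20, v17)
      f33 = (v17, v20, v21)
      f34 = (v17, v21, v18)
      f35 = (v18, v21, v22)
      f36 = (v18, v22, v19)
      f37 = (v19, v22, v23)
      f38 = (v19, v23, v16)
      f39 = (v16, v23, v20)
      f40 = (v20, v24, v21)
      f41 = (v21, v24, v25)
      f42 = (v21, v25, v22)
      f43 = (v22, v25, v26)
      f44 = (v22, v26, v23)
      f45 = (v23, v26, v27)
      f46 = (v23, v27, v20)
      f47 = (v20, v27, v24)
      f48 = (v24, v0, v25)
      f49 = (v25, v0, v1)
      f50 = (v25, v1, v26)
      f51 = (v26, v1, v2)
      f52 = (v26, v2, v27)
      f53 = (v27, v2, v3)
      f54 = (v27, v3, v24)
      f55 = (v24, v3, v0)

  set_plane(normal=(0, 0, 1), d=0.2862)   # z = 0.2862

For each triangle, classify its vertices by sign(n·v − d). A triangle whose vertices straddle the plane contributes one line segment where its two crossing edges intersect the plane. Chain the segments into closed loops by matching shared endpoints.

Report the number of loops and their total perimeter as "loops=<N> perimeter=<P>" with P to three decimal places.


loops=2 perimeter=27.942

Straddling triangles (28 of 56):
  (v0,v4,v1) [--+] → (2.05123, 1.04359, 0.2862)–(2.5538, 0, 0.2862)  len=1.1583
  (v1,v4,v5) [+-+] → (2.05123, 1.04359, 0.2862)–(1.59225, 1.99663, 0.2862)  len=1.0578
  (v1,v5,v2) [++-] → (1.58722, 0.953046, 0.2862)–(2.0462, 0, 0.2862)  len=1.0578
  (v2,v5,v6) [-+-] → (1.58722, 0.953046, 0.2862)–(1.27575, 1.59977, 0.2862)  len=0.7178
  (v4,v8,v5) [--+] → (0.46298, 2.25438, 0.2862)–(1.59225, 1.99663, 0.2862)  len=1.1583
  (v5,v8,v9) [+-+] → (0.46298, 2.25438, 0.2862)–(-0.568294, 2.48976, 0.2862)  len=1.0578
  (v5,v9,v6) [++-] → (0.244477, 1.83514, 0.2862)–(1.27575, 1.59977, 0.2862)  len=1.0578
  (v6,v9,v10) [-+-] → (0.244477, 1.83514, 0.2862)–(-0.455306, 1.99489, 0.2862)  len=0.7178
  (v8,v12,v9) [--+] → (-1.47389, 1.76755, 0.2862)–(-0.568294, 2.48976, 0.2862)  len=1.1583
  (v9,v12,v13) [+-+] → (-1.47389, 1.76755, 0.2862)–(-2.3009, 1.10802, 0.2862)  len=1.0578
  (v9,v13,v10) [++-] → (-1.28232, 1.33536, 0.2862)–(-0.455306, 1.99489, 0.2862)  len=1.0578
  (v10,v13,v14) [-+-] → (-1.28232, 1.33536, 0.2862)–(-1.84354, 0.887779, 0.2862)  len=0.7178
  (v12,v16,v13) [--+] → (-2.3009, -0.050247, 0.2862)–(-2.3009, 1.10802, 0.2862)  len=1.1583
  (v13,v16,v17) [+-+] → (-2.3009, -0.050247, 0.2862)–(-2.3009, -1.10802, 0.2862)  len=1.0578
  (v13,v17,v14) [++-] → (-1.84354, -0.169995, 0.2862)–(-1.84355, 0.887779, 0.2862)  len=1.0578
  (v14,v17,v18) [-+-] → (-1.84355, -0.169995, 0.2862)–(-1.84354, -0.887779, 0.2862)  len=0.7178
  (v16,v20,v17) [--+] → (-1.39531, -1.83022, 0.2862)–(-2.3009, -1.10802, 0.2862)  len=1.1583
  (v17,v20,v21) [+-+] → (-1.39531, -1.83022, 0.2862)–(-0.568294, -2.48976, 0.2862)  len=1.0578
  (v17,v21,v18) [++-] → (-1.01653, -1.54731, 0.2862)–(-1.84355, -0.887779, 0.2862)  len=1.0578
  (v18,v21,v22) [-+-] → (-1.01653, -1.54731, 0.2862)–(-0.455306, -1.99489, 0.2862)  len=0.7178
  (v20,v24,v21) [--+] → (0.560975, -2.23201, 0.2862)–(-0.568294, -2.48976, 0.2862)  len=1.1583
  (v21,v24,v25) [+-+] → (0.560975, -2.23201, 0.2862)–(1.59225, -1.99663, 0.2862)  len=1.0578
  (v21,v25,v22) [++-] → (0.575968, -1.75952, 0.2862)–(-0.455306, -1.99489, 0.2862)  len=1.0578
  (v22,v25,v26) [-+-] → (0.575968, -1.75952, 0.2862)–(1.27575, -1.59977, 0.2862)  len=0.7178
  (v24,v0,v25) [--+] → (2.09482, -0.953046, 0.2862)–(1.59225, -1.99663, 0.2862)  len=1.1583
  (v25,v0,v1) [+-+] → (2.09482, -0.953046, 0.2862)–(2.5538, 0, 0.2862)  len=1.0578
  (v25,v1,v26) [++-] → (1.73473, -0.64672, 0.2862)–(1.27575, -1.59977, 0.2862)  len=1.0578
  (v26,v1,v2) [-+-] → (1.73473, -0.64672, 0.2862)–(2.0462, 0, 0.2862)  len=0.7178

Chained into 2 loop(s):
  loop 1: 14 segments, perimeter = 15.5127
  loop 2: 14 segments, perimeter = 12.4293
Total perimeter = 27.942


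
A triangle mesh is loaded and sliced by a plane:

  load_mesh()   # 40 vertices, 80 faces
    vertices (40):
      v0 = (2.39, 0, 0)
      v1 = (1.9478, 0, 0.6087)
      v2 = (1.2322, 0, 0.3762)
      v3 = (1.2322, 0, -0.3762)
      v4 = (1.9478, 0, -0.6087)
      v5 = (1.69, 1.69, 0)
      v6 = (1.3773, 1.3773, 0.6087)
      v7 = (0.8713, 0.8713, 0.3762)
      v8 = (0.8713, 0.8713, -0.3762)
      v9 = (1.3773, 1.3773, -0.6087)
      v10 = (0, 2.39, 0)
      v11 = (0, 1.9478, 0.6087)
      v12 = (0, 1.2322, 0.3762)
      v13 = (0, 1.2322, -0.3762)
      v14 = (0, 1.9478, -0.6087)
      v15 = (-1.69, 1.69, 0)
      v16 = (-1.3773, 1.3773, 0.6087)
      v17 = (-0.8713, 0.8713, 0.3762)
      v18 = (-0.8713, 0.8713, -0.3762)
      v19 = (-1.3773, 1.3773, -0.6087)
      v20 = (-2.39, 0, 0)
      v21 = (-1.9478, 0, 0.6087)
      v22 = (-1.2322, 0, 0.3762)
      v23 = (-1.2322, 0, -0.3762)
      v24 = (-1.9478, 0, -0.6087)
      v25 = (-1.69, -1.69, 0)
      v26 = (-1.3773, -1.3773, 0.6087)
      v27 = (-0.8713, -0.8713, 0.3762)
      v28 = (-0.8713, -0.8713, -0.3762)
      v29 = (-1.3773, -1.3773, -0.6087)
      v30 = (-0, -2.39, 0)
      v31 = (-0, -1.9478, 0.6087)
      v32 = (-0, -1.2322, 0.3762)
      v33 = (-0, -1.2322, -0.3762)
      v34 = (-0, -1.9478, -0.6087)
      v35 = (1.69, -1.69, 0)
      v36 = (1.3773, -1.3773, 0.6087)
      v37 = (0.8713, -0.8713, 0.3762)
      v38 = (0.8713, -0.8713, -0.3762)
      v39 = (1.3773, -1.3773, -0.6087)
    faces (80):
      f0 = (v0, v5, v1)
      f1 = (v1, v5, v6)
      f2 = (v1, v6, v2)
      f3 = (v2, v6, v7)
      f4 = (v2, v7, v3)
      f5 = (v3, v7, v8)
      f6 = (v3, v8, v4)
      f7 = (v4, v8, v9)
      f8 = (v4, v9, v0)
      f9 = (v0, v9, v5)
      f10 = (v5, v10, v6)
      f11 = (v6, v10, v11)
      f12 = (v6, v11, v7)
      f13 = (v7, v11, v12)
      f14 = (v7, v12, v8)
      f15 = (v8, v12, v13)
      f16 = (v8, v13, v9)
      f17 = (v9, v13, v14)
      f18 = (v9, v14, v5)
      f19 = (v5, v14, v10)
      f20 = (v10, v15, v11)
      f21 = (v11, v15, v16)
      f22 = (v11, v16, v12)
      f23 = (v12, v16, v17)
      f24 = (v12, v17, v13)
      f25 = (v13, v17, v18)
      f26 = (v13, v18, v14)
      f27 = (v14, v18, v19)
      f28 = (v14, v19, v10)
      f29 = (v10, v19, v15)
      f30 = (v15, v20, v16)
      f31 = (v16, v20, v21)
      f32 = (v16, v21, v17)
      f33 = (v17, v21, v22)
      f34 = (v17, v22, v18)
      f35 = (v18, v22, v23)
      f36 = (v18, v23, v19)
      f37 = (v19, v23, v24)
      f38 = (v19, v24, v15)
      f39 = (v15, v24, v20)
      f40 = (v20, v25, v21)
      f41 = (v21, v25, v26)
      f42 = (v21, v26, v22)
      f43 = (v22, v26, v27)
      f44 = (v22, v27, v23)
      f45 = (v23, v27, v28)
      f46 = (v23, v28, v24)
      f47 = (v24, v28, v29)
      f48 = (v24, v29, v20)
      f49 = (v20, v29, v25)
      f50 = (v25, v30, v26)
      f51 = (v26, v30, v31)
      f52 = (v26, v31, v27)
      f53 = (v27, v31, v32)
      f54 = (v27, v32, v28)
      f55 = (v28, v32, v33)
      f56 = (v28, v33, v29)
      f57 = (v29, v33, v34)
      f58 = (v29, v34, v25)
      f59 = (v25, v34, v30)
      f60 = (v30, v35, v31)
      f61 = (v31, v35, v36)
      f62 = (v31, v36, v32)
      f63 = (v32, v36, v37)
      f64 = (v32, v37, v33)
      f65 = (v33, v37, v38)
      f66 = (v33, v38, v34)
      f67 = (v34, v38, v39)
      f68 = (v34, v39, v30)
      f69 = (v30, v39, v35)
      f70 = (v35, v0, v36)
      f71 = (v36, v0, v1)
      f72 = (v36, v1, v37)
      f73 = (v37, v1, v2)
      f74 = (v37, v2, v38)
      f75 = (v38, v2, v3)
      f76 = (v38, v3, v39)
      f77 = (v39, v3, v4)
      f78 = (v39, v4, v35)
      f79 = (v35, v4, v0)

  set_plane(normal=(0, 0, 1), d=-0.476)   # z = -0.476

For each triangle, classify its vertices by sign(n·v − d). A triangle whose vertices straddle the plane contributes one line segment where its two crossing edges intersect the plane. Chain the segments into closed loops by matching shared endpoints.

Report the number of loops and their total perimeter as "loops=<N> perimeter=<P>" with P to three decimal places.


loops=2 perimeter=21.942

Straddling triangles (32 of 80):
  (v3,v8,v4) [++-] → (1.33338, 0.497297, -0.476)–(1.53937, 0, -0.476)  len=0.5383
  (v4,v8,v9) [-+-] → (1.33338, 0.497297, -0.476)–(1.0885, 1.0885, -0.476)  len=0.6399
  (v4,v9,v0) [--+] → (1.59807, 1.07704, -0.476)–(2.0442, 0, -0.476)  len=1.1658
  (v0,v9,v5) [+-+] → (1.59807, 1.07704, -0.476)–(1.44547, 1.44547, -0.476)  len=0.3988
  (v8,v13,v9) [++-] → (0.591202, 1.29448, -0.476)–(1.0885, 1.0885, -0.476)  len=0.5383
  (v9,v13,v14) [-+-] → (0.591202, 1.29448, -0.476)–(0, 1.53937, -0.476)  len=0.6399
  (v9,v14,v5) [--+] → (0.368429, 1.8916, -0.476)–(1.44547, 1.44547, -0.476)  len=1.1658
  (v5,v14,v10) [+-+] → (0.368429, 1.8916, -0.476)–(0, 2.0442, -0.476)  len=0.3988
  (v13,v18,v14) [++-] → (-0.497297, 1.33338, -0.476)–(0, 1.53937, -0.476)  len=0.5383
  (v14,v18,v19) [-+-] → (-0.497297, 1.33338, -0.476)–(-1.0885, 1.0885, -0.476)  len=0.6399
  (v14,v19,v10) [--+] → (-1.07704, 1.59807, -0.476)–(0, 2.0442, -0.476)  len=1.1658
  (v10,v19,v15) [+-+] → (-1.07704, 1.59807, -0.476)–(-1.44547, 1.44547, -0.476)  len=0.3988
  (v18,v23,v19) [++-] → (-1.29448, 0.591202, -0.476)–(-1.0885, 1.0885, -0.476)  len=0.5383
  (v19,v23,v24) [-+-] → (-1.29448, 0.591202, -0.476)–(-1.53937, 0, -0.476)  len=0.6399
  (v19,v24,v15) [--+] → (-1.8916, 0.368429, -0.476)–(-1.44547, 1.44547, -0.476)  len=1.1658
  (v15,v24,v20) [+-+] → (-1.8916, 0.368429, -0.476)–(-2.0442, 0, -0.476)  len=0.3988
  (v23,v28,v24) [++-] → (-1.33338, -0.497297, -0.476)–(-1.53937, 0, -0.476)  len=0.5383
  (v24,v28,v29) [-+-] → (-1.33338, -0.497297, -0.476)–(-1.0885, -1.0885, -0.476)  len=0.6399
  (v24,v29,v20) [--+] → (-1.59807, -1.07704, -0.476)–(-2.0442, 0, -0.476)  len=1.1658
  (v20,v29,v25) [+-+] → (-1.59807, -1.07704, -0.476)–(-1.44547, -1.44547, -0.476)  len=0.3988
  (v28,v33,v29) [++-] → (-0.591202, -1.29448, -0.476)–(-1.0885, -1.0885, -0.476)  len=0.5383
  (v29,v33,v34) [-+-] → (-0.591202, -1.29448, -0.476)–(0, -1.53937, -0.476)  len=0.6399
  (v29,v34,v25) [--+] → (-0.368429, -1.8916, -0.476)–(-1.44547, -1.44547, -0.476)  len=1.1658
  (v25,v34,v30) [+-+] → (-0.368429, -1.8916, -0.476)–(0, -2.0442, -0.476)  len=0.3988
  (v33,v38,v34) [++-] → (0.497297, -1.33338, -0.476)–(0, -1.53937, -0.476)  len=0.5383
  (v34,v38,v39) [-+-] → (0.497297, -1.33338, -0.476)–(1.0885, -1.0885, -0.476)  len=0.6399
  (v34,v39,v30) [--+] → (1.07704, -1.59807, -0.476)–(0, -2.0442, -0.476)  len=1.1658
  (v30,v39,v35) [+-+] → (1.07704, -1.59807, -0.476)–(1.44547, -1.44547, -0.476)  len=0.3988
  (v38,v3,v39) [++-] → (1.29448, -0.591202, -0.476)–(1.0885, -1.0885, -0.476)  len=0.5383
  (v39,v3,v4) [-+-] → (1.29448, -0.591202, -0.476)–(1.53937, 0, -0.476)  len=0.6399
  (v39,v4,v35) [--+] → (1.8916, -0.368429, -0.476)–(1.44547, -1.44547, -0.476)  len=1.1658
  (v35,v4,v0) [+-+] → (1.8916, -0.368429, -0.476)–(2.0442, 0, -0.476)  len=0.3988

Chained into 2 loop(s):
  loop 1: 16 segments, perimeter = 9.4255
  loop 2: 16 segments, perimeter = 12.5165
Total perimeter = 21.942
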